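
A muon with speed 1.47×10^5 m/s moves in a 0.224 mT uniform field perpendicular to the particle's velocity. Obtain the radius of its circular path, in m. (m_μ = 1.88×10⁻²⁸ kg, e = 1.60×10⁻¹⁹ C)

r ≈ 0.771 m

The magnetic force provides the centripetal force: qvB = mv²/r, so r = mv/(qB).
r = (1.88×10^-28 kg)(1.47×10^5 m/s) / [(1×1.60×10^-19 C)(2.24×10^-4 T)] = 0.771 m.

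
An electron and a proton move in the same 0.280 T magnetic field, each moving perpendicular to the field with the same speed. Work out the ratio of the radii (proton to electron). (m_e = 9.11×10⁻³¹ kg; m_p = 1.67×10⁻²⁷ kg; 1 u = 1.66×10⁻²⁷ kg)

r = mv/(qB) ⇒ at equal v, r ∝ m/q.
r_{proton}/r_{electron} = 1830.

ratio ≈ 1830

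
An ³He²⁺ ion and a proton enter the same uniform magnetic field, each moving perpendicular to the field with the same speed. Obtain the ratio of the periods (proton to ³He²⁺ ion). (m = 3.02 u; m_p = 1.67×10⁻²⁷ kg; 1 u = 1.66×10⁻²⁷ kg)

ratio ≈ 0.666

T = 2πm/(qB) is independent of speed, so T₂/T₁ = (m₂/q₂)/(m₁/q₁).
T_{proton}/T_{³He²⁺ ion} = (1.67×10^-27/1e) / (5.01×10^-27/2e) = 0.666.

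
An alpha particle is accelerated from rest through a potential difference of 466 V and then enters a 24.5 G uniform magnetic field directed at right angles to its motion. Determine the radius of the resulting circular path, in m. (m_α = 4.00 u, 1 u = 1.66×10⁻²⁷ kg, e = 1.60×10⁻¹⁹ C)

The kinetic energy gained is K = qV = (2×1.60×10^-19)(466) = 1.49×10^-16 J.
v = √(2K/m) = 2.12×10^5 m/s.
r = mv/(qB) = (6.64×10^-27)(2.12×10^5) / [(2×1.60×10^-19)(2.45×10^-3)] = 1.79 m.

r ≈ 1.79 m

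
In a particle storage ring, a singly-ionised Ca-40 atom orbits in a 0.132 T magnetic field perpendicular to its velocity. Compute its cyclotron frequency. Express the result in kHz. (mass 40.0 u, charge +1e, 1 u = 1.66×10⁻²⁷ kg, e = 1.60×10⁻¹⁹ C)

f = qB/(2πm) = (1×1.60×10^-19)(0.132) / [2π(6.64×10^-26)] = 5.06×10^4 Hz.

f ≈ 50.6 kHz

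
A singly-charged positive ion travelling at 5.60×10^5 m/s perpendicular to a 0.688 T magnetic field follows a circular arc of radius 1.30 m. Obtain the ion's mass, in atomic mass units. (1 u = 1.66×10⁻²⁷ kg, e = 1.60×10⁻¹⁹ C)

m ≈ 154 u

qvB = mv²/r ⇒ m = qBr/v.
m = (1×1.60×10^-19)(0.688)(1.30) / (5.60×10^5) = 2.56×10^-25 kg = 154 u.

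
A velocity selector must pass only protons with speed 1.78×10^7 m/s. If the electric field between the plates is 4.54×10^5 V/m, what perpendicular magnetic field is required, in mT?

B ≈ 25.5 mT

qE = qvB ⇒ B = E/v = (4.54×10^5) / (1.78×10^7) = 0.0255 T.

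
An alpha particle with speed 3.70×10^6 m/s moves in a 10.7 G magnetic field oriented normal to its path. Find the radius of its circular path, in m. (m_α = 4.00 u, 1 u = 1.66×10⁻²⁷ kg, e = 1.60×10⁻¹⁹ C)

The magnetic force provides the centripetal force: qvB = mv²/r, so r = mv/(qB).
r = (6.64×10^-27 kg)(3.70×10^6 m/s) / [(2×1.60×10^-19 C)(1.07×10^-3 T)] = 71.8 m.

r ≈ 71.8 m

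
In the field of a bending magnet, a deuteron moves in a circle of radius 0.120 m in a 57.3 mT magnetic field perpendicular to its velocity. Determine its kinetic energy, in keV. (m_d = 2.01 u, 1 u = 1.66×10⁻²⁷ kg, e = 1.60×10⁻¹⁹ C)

v = qBr/m = (1×1.60×10^-19)(0.0573)(0.120) / (3.34×10^-27) = 3.30×10^5 m/s.
K = ½mv² = 0.5·(3.34×10^-27)·(3.30×10^5)² = 1.81×10^-16 J = 1.13 keV.

K ≈ 1.13 keV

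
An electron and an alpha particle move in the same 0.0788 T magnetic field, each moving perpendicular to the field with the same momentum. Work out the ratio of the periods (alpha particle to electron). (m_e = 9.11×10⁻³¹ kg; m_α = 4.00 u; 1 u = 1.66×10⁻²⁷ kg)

ratio ≈ 3640

T = 2πm/(qB) is independent of speed, so T₂/T₁ = (m₂/q₂)/(m₁/q₁).
T_{alpha particle}/T_{electron} = (6.64×10^-27/2e) / (9.11×10^-31/1e) = 3640.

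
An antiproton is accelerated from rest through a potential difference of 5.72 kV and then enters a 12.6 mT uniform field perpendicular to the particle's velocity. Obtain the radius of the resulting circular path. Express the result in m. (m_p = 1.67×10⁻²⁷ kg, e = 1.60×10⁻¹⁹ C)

The kinetic energy gained is K = qV = (1×1.60×10^-19)(5720) = 9.15×10^-16 J.
v = √(2K/m) = 1.05×10^6 m/s.
r = mv/(qB) = (1.67×10^-27)(1.05×10^6) / [(1×1.60×10^-19)(0.0126)] = 0.867 m.

r ≈ 0.867 m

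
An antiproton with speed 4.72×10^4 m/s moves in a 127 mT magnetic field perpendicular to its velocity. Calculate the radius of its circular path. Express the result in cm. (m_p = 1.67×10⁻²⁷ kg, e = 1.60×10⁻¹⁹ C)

r ≈ 0.388 cm

The magnetic force provides the centripetal force: qvB = mv²/r, so r = mv/(qB).
r = (1.67×10^-27 kg)(4.72×10^4 m/s) / [(1×1.60×10^-19 C)(0.127 T)] = 3.88×10^-3 m.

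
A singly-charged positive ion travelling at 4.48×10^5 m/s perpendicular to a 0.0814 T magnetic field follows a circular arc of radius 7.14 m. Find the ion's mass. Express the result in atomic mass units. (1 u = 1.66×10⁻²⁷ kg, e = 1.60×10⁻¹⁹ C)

qvB = mv²/r ⇒ m = qBr/v.
m = (1×1.60×10^-19)(0.0814)(7.14) / (4.48×10^5) = 2.08×10^-25 kg = 125 u.

m ≈ 125 u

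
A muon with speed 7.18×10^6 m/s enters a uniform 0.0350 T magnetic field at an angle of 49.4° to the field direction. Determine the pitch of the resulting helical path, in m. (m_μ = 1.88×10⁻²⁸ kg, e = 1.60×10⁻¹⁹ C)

The velocity component along B is v∥ = v cos49.4° = 4.67×10^6 m/s.
The cyclotron period T = 2πm/(qB) = 2.11×10^-7 s is set by m, q, B alone.
Pitch = v∥·T = (4.67×10^6)(2.11×10^-7) = 0.986 m.

pitch ≈ 0.986 m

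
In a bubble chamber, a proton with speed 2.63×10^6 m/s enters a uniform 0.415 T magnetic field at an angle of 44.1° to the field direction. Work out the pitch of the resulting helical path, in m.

pitch ≈ 0.298 m

The velocity component along B is v∥ = v cos44.1° = 1.89×10^6 m/s.
The cyclotron period T = 2πm/(qB) = 1.58×10^-7 s is set by m, q, B alone.
Pitch = v∥·T = (1.89×10^6)(1.58×10^-7) = 0.298 m.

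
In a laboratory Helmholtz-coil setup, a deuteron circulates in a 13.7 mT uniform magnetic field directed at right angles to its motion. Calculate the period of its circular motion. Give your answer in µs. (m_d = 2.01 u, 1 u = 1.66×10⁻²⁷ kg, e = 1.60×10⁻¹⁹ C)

The cyclotron period is independent of speed: T = 2πm/(qB).
T = 2π(3.34×10^-27) / [(1×1.60×10^-19)(0.0137)] = 9.56×10^-6 s.

T ≈ 9.56 µs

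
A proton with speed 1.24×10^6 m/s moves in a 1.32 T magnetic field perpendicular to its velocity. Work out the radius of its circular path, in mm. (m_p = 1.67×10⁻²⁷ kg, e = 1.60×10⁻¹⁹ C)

r ≈ 9.80 mm

The magnetic force provides the centripetal force: qvB = mv²/r, so r = mv/(qB).
r = (1.67×10^-27 kg)(1.24×10^6 m/s) / [(1×1.60×10^-19 C)(1.32 T)] = 9.80×10^-3 m.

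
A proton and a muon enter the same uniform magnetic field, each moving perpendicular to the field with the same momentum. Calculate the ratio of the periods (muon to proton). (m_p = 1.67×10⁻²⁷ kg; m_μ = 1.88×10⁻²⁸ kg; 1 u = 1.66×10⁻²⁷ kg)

T = 2πm/(qB) is independent of speed, so T₂/T₁ = (m₂/q₂)/(m₁/q₁).
T_{muon}/T_{proton} = (1.88×10^-28/1e) / (1.67×10^-27/1e) = 0.113.

ratio ≈ 0.113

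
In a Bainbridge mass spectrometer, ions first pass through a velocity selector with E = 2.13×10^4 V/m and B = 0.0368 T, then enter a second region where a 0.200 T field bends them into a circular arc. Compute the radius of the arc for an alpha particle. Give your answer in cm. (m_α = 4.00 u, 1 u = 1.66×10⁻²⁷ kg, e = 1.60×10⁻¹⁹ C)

r ≈ 6.01 cm

The selector passes v = E/B = 2.13×10^4/0.0368 = 5.79×10^5 m/s.
In the deflection region, r = mv/(qB₂) = (6.64×10^-27)(5.79×10^5) / [(2×1.60×10^-19)(0.200)] = 0.0601 m.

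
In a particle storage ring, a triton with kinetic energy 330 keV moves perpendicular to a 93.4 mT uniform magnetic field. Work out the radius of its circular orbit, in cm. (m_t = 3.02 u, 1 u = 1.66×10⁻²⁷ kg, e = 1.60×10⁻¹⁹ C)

Convert the energy: K = 330 keV = 5.28×10^-14 J.
v = √(2K/m) = √(2·5.28×10^-14/5.01×10^-27) = 4.59×10^6 m/s.
r = mv/(qB) = (5.01×10^-27)(4.59×10^6) / [(1×1.60×10^-19)(0.0934)] = 1.54 m.

r ≈ 154 cm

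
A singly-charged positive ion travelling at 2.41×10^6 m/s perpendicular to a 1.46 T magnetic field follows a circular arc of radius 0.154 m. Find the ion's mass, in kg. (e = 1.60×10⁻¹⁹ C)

qvB = mv²/r ⇒ m = qBr/v.
m = (1×1.60×10^-19)(1.46)(0.154) / (2.41×10^6) = 1.49×10^-26 kg.

m ≈ 1.49×10^-26 kg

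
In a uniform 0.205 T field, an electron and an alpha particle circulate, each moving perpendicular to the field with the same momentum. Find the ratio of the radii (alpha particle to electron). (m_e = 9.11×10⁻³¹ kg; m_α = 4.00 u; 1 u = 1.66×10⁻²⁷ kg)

r = p/(qB) ⇒ at equal p, r ∝ 1/q.
r_{alpha particle}/r_{electron} = 0.500.

ratio ≈ 0.500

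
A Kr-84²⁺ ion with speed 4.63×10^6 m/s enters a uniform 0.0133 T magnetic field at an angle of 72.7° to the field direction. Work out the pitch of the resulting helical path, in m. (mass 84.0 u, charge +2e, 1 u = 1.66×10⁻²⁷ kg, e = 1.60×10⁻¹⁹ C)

pitch ≈ 283 m

The velocity component along B is v∥ = v cos72.7° = 1.38×10^6 m/s.
The cyclotron period T = 2πm/(qB) = 2.06×10^-4 s is set by m, q, B alone.
Pitch = v∥·T = (1.38×10^6)(2.06×10^-4) = 283 m.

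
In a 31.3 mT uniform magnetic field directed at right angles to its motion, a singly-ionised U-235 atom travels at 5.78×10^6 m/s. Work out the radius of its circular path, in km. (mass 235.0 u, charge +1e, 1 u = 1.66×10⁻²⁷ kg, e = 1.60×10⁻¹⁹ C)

The magnetic force provides the centripetal force: qvB = mv²/r, so r = mv/(qB).
r = (3.90×10^-25 kg)(5.78×10^6 m/s) / [(1×1.60×10^-19 C)(0.0313 T)] = 450 m.

r ≈ 0.450 km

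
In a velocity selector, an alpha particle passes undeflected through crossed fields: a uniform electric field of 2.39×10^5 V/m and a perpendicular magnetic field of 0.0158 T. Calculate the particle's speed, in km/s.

For zero net force, qE = qvB, so v = E/B.
v = (2.39×10^5) / (0.0158) = 1.51×10^7 m/s.

v ≈ 15100 km/s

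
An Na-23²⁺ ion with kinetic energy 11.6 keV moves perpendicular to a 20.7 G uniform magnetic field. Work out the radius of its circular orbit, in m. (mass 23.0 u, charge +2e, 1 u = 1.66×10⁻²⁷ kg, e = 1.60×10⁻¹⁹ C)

Convert the energy: K = 11.6 keV = 1.86×10^-15 J.
v = √(2K/m) = √(2·1.86×10^-15/3.82×10^-26) = 3.12×10^5 m/s.
r = mv/(qB) = (3.82×10^-26)(3.12×10^5) / [(2×1.60×10^-19)(2.07×10^-3)] = 18.0 m.

r ≈ 18.0 m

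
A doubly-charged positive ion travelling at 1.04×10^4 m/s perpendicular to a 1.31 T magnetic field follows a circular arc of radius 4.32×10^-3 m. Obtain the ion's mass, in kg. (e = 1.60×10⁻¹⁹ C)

qvB = mv²/r ⇒ m = qBr/v.
m = (2×1.60×10^-19)(1.31)(4.32×10^-3) / (1.04×10^4) = 1.74×10^-25 kg.

m ≈ 1.74×10^-25 kg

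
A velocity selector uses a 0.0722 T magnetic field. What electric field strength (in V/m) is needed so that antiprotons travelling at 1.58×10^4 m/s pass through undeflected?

qE = qvB ⇒ E = vB = (1.58×10^4)(0.0722) = 1140 V/m.

E ≈ 1140 V/m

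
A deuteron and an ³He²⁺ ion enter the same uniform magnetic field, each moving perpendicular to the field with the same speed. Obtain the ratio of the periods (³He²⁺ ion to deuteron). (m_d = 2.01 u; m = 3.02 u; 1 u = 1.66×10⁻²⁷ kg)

ratio ≈ 0.751

T = 2πm/(qB) is independent of speed, so T₂/T₁ = (m₂/q₂)/(m₁/q₁).
T_{³He²⁺ ion}/T_{deuteron} = (5.01×10^-27/2e) / (3.34×10^-27/1e) = 0.751.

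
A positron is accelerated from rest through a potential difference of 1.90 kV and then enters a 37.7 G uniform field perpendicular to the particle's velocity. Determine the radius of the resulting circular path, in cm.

The kinetic energy gained is K = qV = (1×1.60×10^-19)(1900) = 3.04×10^-16 J.
v = √(2K/m) = 2.58×10^7 m/s.
r = mv/(qB) = (9.11×10^-31)(2.58×10^7) / [(1×1.60×10^-19)(3.77×10^-3)] = 0.0390 m.

r ≈ 3.90 cm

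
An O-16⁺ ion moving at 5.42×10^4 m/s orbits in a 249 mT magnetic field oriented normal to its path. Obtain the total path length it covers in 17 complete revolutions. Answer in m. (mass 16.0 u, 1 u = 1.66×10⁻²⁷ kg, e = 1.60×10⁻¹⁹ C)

L ≈ 3.86 m

r = mv/(qB) = 0.0361 m, so one revolution covers 2πr = 0.227 m.
In 17 revolutions: L = 17·2πr = 3.86 m.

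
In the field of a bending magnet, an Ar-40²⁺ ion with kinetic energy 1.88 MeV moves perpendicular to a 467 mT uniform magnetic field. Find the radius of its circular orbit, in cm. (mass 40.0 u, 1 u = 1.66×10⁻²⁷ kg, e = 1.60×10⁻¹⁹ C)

r ≈ 134 cm

Convert the energy: K = 1.88 MeV = 3.01×10^-13 J.
v = √(2K/m) = √(2·3.01×10^-13/6.64×10^-26) = 3.01×10^6 m/s.
r = mv/(qB) = (6.64×10^-26)(3.01×10^6) / [(2×1.60×10^-19)(0.467)] = 1.34 m.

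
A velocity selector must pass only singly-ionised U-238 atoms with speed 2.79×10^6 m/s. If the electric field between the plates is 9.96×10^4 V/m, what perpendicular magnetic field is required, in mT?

qE = qvB ⇒ B = E/v = (9.96×10^4) / (2.79×10^6) = 0.0357 T.

B ≈ 35.7 mT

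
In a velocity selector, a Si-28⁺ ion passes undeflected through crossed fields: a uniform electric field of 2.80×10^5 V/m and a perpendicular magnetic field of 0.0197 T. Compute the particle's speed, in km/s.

v ≈ 14200 km/s

For zero net force, qE = qvB, so v = E/B.
v = (2.80×10^5) / (0.0197) = 1.42×10^7 m/s.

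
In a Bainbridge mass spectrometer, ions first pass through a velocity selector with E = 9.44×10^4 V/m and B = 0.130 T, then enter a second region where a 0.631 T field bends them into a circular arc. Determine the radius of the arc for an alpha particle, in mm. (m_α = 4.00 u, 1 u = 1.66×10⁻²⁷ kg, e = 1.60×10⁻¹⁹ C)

r ≈ 23.9 mm

The selector passes v = E/B = 9.44×10^4/0.130 = 7.26×10^5 m/s.
In the deflection region, r = mv/(qB₂) = (6.64×10^-27)(7.26×10^5) / [(2×1.60×10^-19)(0.631)] = 0.0239 m.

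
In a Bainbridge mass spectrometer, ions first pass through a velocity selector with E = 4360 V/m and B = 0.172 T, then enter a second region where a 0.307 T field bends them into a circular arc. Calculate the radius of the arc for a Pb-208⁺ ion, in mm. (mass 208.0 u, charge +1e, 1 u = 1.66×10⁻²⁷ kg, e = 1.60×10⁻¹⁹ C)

The selector passes v = E/B = 4360/0.172 = 2.53×10^4 m/s.
In the deflection region, r = mv/(qB₂) = (3.45×10^-25)(2.53×10^4) / [(1×1.60×10^-19)(0.307)] = 0.178 m.

r ≈ 178 mm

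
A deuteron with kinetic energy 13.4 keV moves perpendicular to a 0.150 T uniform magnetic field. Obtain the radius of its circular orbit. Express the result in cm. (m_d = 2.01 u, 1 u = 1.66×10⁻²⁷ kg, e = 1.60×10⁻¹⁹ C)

r ≈ 15.8 cm

Convert the energy: K = 13.4 keV = 2.14×10^-15 J.
v = √(2K/m) = √(2·2.14×10^-15/3.34×10^-27) = 1.13×10^6 m/s.
r = mv/(qB) = (3.34×10^-27)(1.13×10^6) / [(1×1.60×10^-19)(0.150)] = 0.158 m.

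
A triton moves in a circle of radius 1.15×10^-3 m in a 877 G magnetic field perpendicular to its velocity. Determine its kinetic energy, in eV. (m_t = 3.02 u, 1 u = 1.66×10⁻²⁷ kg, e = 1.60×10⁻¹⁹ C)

K ≈ 0.162 eV

v = qBr/m = (1×1.60×10^-19)(0.0877)(1.15×10^-3) / (5.01×10^-27) = 3220 m/s.
K = ½mv² = 0.5·(5.01×10^-27)·(3220)² = 2.60×10^-20 J = 0.162 eV.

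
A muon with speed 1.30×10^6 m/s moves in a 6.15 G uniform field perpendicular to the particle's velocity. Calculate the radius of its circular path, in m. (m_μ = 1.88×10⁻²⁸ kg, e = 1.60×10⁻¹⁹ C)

r ≈ 2.48 m

The magnetic force provides the centripetal force: qvB = mv²/r, so r = mv/(qB).
r = (1.88×10^-28 kg)(1.30×10^6 m/s) / [(1×1.60×10^-19 C)(6.15×10^-4 T)] = 2.48 m.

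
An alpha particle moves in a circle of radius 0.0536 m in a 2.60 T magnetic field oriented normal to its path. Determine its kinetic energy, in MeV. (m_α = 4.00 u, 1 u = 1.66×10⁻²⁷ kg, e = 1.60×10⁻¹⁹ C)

K ≈ 0.936 MeV

v = qBr/m = (2×1.60×10^-19)(2.60)(0.0536) / (6.64×10^-27) = 6.72×10^6 m/s.
K = ½mv² = 0.5·(6.64×10^-27)·(6.72×10^6)² = 1.50×10^-13 J = 0.936 MeV.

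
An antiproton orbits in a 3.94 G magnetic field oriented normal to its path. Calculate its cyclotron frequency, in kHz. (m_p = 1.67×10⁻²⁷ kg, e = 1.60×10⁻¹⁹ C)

f = qB/(2πm) = (1×1.60×10^-19)(3.94×10^-4) / [2π(1.67×10^-27)] = 6010 Hz.

f ≈ 6.01 kHz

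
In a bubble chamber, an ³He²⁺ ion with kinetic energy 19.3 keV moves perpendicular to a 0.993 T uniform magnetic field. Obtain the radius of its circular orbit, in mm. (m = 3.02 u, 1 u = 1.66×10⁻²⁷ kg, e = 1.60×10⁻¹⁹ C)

Convert the energy: K = 19.3 keV = 3.09×10^-15 J.
v = √(2K/m) = √(2·3.09×10^-15/5.01×10^-27) = 1.11×10^6 m/s.
r = mv/(qB) = (5.01×10^-27)(1.11×10^6) / [(2×1.60×10^-19)(0.993)] = 0.0175 m.

r ≈ 17.5 mm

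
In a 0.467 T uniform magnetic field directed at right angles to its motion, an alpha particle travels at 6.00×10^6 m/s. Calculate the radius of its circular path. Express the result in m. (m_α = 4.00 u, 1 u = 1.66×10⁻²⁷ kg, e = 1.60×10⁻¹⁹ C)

r ≈ 0.267 m

The magnetic force provides the centripetal force: qvB = mv²/r, so r = mv/(qB).
r = (6.64×10^-27 kg)(6.00×10^6 m/s) / [(2×1.60×10^-19 C)(0.467 T)] = 0.267 m.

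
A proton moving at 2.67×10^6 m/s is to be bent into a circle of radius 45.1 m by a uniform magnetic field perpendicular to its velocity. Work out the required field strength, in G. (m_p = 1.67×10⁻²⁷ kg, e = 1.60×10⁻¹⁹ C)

qvB = mv²/r gives B = mv/(qr).
B = (1.67×10^-27)(2.67×10^6) / [(1×1.60×10^-19)(45.1)] = 6.18×10^-4 T.

B ≈ 6.18 G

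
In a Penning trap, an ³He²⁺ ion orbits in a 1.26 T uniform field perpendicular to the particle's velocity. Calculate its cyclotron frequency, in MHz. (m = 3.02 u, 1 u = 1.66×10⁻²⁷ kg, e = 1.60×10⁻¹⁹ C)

f = qB/(2πm) = (2×1.60×10^-19)(1.26) / [2π(5.01×10^-27)] = 1.28×10^7 Hz.

f ≈ 12.8 MHz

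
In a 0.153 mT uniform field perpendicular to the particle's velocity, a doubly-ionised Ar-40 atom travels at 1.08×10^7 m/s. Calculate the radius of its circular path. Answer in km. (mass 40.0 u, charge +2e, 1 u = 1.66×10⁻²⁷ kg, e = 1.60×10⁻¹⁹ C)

The magnetic force provides the centripetal force: qvB = mv²/r, so r = mv/(qB).
r = (6.64×10^-26 kg)(1.08×10^7 m/s) / [(2×1.60×10^-19 C)(1.53×10^-4 T)] = 1.46×10^4 m.

r ≈ 14.6 km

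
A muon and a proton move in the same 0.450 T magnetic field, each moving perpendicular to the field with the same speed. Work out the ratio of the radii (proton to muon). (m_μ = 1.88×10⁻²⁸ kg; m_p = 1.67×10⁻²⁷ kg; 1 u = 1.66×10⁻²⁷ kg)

r = mv/(qB) ⇒ at equal v, r ∝ m/q.
r_{proton}/r_{muon} = 8.88.

ratio ≈ 8.88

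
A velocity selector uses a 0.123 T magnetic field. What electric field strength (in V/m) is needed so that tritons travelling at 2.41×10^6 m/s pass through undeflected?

qE = qvB ⇒ E = vB = (2.41×10^6)(0.123) = 2.96×10^5 V/m.

E ≈ 2.96×10^5 V/m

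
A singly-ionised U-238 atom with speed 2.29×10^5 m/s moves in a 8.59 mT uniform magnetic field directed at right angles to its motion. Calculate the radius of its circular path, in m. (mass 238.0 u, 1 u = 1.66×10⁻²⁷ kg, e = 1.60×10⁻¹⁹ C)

r ≈ 65.8 m

The magnetic force provides the centripetal force: qvB = mv²/r, so r = mv/(qB).
r = (3.95×10^-25 kg)(2.29×10^5 m/s) / [(1×1.60×10^-19 C)(8.59×10^-3 T)] = 65.8 m.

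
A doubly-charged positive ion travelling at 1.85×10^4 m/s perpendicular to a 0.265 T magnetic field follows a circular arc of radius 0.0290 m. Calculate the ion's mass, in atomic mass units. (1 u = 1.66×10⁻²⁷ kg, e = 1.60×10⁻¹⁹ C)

qvB = mv²/r ⇒ m = qBr/v.
m = (2×1.60×10^-19)(0.265)(0.0290) / (1.85×10^4) = 1.33×10^-25 kg = 80.1 u.

m ≈ 80.1 u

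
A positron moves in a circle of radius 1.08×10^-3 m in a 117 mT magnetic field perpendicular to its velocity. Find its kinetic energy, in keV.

K ≈ 1.40 keV

v = qBr/m = (1×1.60×10^-19)(0.117)(1.08×10^-3) / (9.11×10^-31) = 2.22×10^7 m/s.
K = ½mv² = 0.5·(9.11×10^-31)·(2.22×10^7)² = 2.24×10^-16 J = 1.40 keV.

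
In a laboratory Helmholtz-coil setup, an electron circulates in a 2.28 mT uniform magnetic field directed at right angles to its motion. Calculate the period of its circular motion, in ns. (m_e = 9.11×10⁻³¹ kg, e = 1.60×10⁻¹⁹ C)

T ≈ 15.7 ns

The cyclotron period is independent of speed: T = 2πm/(qB).
T = 2π(9.11×10^-31) / [(1×1.60×10^-19)(2.28×10^-3)] = 1.57×10^-8 s.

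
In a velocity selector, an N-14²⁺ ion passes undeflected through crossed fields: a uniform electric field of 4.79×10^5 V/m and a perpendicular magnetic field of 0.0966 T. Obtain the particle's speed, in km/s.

For zero net force, qE = qvB, so v = E/B.
v = (4.79×10^5) / (0.0966) = 4.96×10^6 m/s.

v ≈ 4960 km/s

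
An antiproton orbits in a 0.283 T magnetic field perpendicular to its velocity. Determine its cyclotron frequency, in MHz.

f = qB/(2πm) = (1×1.60×10^-19)(0.283) / [2π(1.67×10^-27)] = 4.32×10^6 Hz.

f ≈ 4.32 MHz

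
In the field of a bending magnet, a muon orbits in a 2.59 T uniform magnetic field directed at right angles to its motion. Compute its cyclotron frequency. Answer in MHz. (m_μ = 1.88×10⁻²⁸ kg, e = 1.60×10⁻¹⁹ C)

f ≈ 351 MHz

f = qB/(2πm) = (1×1.60×10^-19)(2.59) / [2π(1.88×10^-28)] = 3.51×10^8 Hz.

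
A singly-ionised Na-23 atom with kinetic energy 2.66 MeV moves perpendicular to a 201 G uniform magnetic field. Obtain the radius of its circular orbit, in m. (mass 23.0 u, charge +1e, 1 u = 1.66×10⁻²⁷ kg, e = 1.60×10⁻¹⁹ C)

Convert the energy: K = 2.66 MeV = 4.26×10^-13 J.
v = √(2K/m) = √(2·4.26×10^-13/3.82×10^-26) = 4.72×10^6 m/s.
r = mv/(qB) = (3.82×10^-26)(4.72×10^6) / [(1×1.60×10^-19)(0.0201)] = 56.1 m.

r ≈ 56.1 m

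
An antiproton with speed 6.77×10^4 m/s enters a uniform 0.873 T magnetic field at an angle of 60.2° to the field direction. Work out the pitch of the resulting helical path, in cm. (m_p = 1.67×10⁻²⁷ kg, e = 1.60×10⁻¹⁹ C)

pitch ≈ 0.253 cm

The velocity component along B is v∥ = v cos60.2° = 3.36×10^4 m/s.
The cyclotron period T = 2πm/(qB) = 7.51×10^-8 s is set by m, q, B alone.
Pitch = v∥·T = (3.36×10^4)(7.51×10^-8) = 2.53×10^-3 m.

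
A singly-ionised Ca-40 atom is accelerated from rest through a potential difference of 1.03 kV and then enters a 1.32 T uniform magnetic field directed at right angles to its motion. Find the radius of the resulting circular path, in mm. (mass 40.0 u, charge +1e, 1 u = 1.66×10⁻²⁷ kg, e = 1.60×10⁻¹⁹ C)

r ≈ 22.2 mm

The kinetic energy gained is K = qV = (1×1.60×10^-19)(1030) = 1.65×10^-16 J.
v = √(2K/m) = 7.05×10^4 m/s.
r = mv/(qB) = (6.64×10^-26)(7.05×10^4) / [(1×1.60×10^-19)(1.32)] = 0.0222 m.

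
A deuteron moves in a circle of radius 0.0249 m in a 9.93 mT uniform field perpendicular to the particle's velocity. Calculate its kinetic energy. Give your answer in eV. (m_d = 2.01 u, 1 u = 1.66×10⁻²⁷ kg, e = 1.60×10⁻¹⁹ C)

v = qBr/m = (1×1.60×10^-19)(9.93×10^-3)(0.0249) / (3.34×10^-27) = 1.19×10^4 m/s.
K = ½mv² = 0.5·(3.34×10^-27)·(1.19×10^4)² = 2.35×10^-19 J = 1.47 eV.

K ≈ 1.47 eV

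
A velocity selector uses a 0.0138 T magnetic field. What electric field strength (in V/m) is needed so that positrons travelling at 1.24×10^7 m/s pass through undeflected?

E ≈ 1.71×10^5 V/m

qE = qvB ⇒ E = vB = (1.24×10^7)(0.0138) = 1.71×10^5 V/m.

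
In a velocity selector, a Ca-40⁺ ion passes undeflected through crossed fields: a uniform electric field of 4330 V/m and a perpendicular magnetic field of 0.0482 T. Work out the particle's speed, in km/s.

v ≈ 89.8 km/s

For zero net force, qE = qvB, so v = E/B.
v = (4330) / (0.0482) = 8.98×10^4 m/s.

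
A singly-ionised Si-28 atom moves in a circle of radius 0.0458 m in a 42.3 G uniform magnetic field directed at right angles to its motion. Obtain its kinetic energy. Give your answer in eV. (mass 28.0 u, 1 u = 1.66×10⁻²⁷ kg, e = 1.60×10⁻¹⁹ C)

v = qBr/m = (1×1.60×10^-19)(4.23×10^-3)(0.0458) / (4.65×10^-26) = 667 m/s.
K = ½mv² = 0.5·(4.65×10^-26)·(667)² = 1.03×10^-20 J = 0.0646 eV.

K ≈ 0.0646 eV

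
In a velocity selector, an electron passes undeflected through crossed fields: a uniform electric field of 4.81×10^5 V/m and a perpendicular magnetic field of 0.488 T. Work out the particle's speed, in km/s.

For zero net force, qE = qvB, so v = E/B.
v = (4.81×10^5) / (0.488) = 9.86×10^5 m/s.

v ≈ 986 km/s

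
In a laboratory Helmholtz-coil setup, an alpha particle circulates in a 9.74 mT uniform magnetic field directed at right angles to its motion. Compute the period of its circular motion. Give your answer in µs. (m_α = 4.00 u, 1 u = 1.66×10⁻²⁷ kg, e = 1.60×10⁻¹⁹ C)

T ≈ 13.4 µs

The cyclotron period is independent of speed: T = 2πm/(qB).
T = 2π(6.64×10^-27) / [(2×1.60×10^-19)(9.74×10^-3)] = 1.34×10^-5 s.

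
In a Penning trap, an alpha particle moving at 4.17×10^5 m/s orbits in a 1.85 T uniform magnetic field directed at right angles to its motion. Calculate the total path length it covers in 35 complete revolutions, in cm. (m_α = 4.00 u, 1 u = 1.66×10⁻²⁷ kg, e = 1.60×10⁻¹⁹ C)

L ≈ 103 cm

r = mv/(qB) = 4.68×10^-3 m, so one revolution covers 2πr = 0.0294 m.
In 35 revolutions: L = 35·2πr = 1.03 m.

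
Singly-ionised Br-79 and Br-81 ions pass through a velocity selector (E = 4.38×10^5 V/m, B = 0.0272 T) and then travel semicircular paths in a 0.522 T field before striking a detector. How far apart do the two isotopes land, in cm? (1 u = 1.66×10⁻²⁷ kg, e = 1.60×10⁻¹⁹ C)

Both emerge at v = E/B₁ = 1.61×10^7 m/s.
r = mv/(qB₂), so r₁ = 25.284 m and r₂ = 25.924 m, giving Δr = 0.640 m.
After a semicircle each ion lands a diameter 2r from the entry slit, so the separation is 2Δr = 1.28 m.

Δd ≈ 128 cm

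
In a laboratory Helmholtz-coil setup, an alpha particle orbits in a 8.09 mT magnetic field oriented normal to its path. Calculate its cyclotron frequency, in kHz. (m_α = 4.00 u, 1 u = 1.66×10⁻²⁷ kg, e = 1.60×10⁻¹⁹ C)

f ≈ 62.1 kHz

f = qB/(2πm) = (2×1.60×10^-19)(8.09×10^-3) / [2π(6.64×10^-27)] = 6.21×10^4 Hz.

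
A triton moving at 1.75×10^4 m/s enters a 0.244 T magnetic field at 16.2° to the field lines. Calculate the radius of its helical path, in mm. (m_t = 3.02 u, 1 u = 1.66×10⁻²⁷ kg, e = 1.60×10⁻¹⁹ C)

Only the perpendicular component v⊥ = v sin16.2° = 4880 m/s is bent by the field.
r = m v⊥ /(qB) = (5.01×10^-27)(4880) / [(1×1.60×10^-19)(0.244)] = 6.27×10^-4 m.

r ≈ 0.627 mm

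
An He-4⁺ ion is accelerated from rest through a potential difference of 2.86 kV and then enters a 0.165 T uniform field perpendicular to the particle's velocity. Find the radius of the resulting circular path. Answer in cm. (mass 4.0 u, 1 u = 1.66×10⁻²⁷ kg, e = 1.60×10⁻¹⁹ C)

The kinetic energy gained is K = qV = (1×1.60×10^-19)(2860) = 4.58×10^-16 J.
v = √(2K/m) = 3.71×10^5 m/s.
r = mv/(qB) = (6.64×10^-27)(3.71×10^5) / [(1×1.60×10^-19)(0.165)] = 0.0934 m.

r ≈ 9.34 cm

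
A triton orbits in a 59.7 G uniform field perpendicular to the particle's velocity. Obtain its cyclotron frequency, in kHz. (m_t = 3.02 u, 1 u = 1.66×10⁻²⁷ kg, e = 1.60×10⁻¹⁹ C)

f ≈ 30.3 kHz

f = qB/(2πm) = (1×1.60×10^-19)(5.97×10^-3) / [2π(5.01×10^-27)] = 3.03×10^4 Hz.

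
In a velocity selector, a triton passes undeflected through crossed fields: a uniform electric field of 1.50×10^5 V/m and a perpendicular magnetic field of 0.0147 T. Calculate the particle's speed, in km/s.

v ≈ 10200 km/s

For zero net force, qE = qvB, so v = E/B.
v = (1.50×10^5) / (0.0147) = 1.02×10^7 m/s.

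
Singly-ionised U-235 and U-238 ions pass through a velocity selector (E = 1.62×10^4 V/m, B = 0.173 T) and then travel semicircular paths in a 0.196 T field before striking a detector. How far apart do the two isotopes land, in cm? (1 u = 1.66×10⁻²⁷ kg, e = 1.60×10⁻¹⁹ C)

Both emerge at v = E/B₁ = 9.36×10^4 m/s.
r = mv/(qB₂), so r₁ = 1.1648 m and r₂ = 1.1797 m, giving Δr = 0.0149 m.
After a semicircle each ion lands a diameter 2r from the entry slit, so the separation is 2Δr = 0.0297 m.

Δd ≈ 2.97 cm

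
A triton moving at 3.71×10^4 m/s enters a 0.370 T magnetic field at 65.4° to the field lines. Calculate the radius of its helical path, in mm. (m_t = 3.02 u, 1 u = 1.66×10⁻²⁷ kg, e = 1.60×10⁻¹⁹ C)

Only the perpendicular component v⊥ = v sin65.4° = 3.37×10^4 m/s is bent by the field.
r = m v⊥ /(qB) = (5.01×10^-27)(3.37×10^4) / [(1×1.60×10^-19)(0.370)] = 2.86×10^-3 m.

r ≈ 2.86 mm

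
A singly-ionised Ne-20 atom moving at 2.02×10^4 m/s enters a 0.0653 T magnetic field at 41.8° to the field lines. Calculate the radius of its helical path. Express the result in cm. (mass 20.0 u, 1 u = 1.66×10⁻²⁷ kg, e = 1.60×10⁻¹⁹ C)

r ≈ 4.28 cm

Only the perpendicular component v⊥ = v sin41.8° = 1.35×10^4 m/s is bent by the field.
r = m v⊥ /(qB) = (3.32×10^-26)(1.35×10^4) / [(1×1.60×10^-19)(0.0653)] = 0.0428 m.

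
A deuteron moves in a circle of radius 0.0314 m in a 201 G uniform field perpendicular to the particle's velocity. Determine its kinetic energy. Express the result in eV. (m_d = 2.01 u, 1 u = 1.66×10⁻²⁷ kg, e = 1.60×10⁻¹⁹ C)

K ≈ 9.55 eV

v = qBr/m = (1×1.60×10^-19)(0.0201)(0.0314) / (3.34×10^-27) = 3.03×10^4 m/s.
K = ½mv² = 0.5·(3.34×10^-27)·(3.03×10^4)² = 1.53×10^-18 J = 9.55 eV.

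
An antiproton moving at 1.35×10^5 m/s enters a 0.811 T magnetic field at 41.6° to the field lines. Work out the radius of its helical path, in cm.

r ≈ 0.115 cm

Only the perpendicular component v⊥ = v sin41.6° = 8.96×10^4 m/s is bent by the field.
r = m v⊥ /(qB) = (1.67×10^-27)(8.96×10^4) / [(1×1.60×10^-19)(0.811)] = 1.15×10^-3 m.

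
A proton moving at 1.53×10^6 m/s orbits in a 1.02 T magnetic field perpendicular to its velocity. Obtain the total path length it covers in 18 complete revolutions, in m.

L ≈ 1.77 m

r = mv/(qB) = 0.0157 m, so one revolution covers 2πr = 0.0984 m.
In 18 revolutions: L = 18·2πr = 1.77 m.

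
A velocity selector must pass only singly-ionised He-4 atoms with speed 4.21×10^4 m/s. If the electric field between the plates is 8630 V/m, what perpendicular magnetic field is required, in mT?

qE = qvB ⇒ B = E/v = (8630) / (4.21×10^4) = 0.205 T.

B ≈ 205 mT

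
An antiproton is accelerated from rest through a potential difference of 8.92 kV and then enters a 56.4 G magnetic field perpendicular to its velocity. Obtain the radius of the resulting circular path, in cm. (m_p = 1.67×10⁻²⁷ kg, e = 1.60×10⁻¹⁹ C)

The kinetic energy gained is K = qV = (1×1.60×10^-19)(8920) = 1.43×10^-15 J.
v = √(2K/m) = 1.31×10^6 m/s.
r = mv/(qB) = (1.67×10^-27)(1.31×10^6) / [(1×1.60×10^-19)(5.64×10^-3)] = 2.42 m.

r ≈ 242 cm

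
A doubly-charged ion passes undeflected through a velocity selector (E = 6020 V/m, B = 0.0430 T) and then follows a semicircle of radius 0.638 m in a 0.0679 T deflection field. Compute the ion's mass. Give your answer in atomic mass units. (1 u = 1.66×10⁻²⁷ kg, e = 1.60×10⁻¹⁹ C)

m ≈ 59.6 u

v = E/B₁ = 1.40×10^5 m/s.
From r = mv/(qB₂), m = qB₂r/v = (2×1.60×10^-19)(0.0679)(0.638) / (1.40×10^5) = 9.90×10^-26 kg.
In atomic mass units: m = 9.90×10^-26 / 1.66×10^-27 = 59.6 u.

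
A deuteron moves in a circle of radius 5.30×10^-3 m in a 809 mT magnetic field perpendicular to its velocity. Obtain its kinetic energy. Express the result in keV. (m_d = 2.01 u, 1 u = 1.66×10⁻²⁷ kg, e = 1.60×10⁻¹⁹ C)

v = qBr/m = (1×1.60×10^-19)(0.809)(5.30×10^-3) / (3.34×10^-27) = 2.06×10^5 m/s.
K = ½mv² = 0.5·(3.34×10^-27)·(2.06×10^5)² = 7.05×10^-17 J = 0.441 keV.

K ≈ 0.441 keV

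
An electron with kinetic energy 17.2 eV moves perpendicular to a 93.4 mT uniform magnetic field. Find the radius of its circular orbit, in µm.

r ≈ 150 µm

Convert the energy: K = 17.2 eV = 2.75×10^-18 J.
v = √(2K/m) = √(2·2.75×10^-18/9.11×10^-31) = 2.46×10^6 m/s.
r = mv/(qB) = (9.11×10^-31)(2.46×10^6) / [(1×1.60×10^-19)(0.0934)] = 1.50×10^-4 m.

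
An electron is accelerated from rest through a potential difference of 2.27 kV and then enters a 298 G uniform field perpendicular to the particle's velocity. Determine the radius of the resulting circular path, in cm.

r ≈ 0.540 cm

The kinetic energy gained is K = qV = (1×1.60×10^-19)(2270) = 3.63×10^-16 J.
v = √(2K/m) = 2.82×10^7 m/s.
r = mv/(qB) = (9.11×10^-31)(2.82×10^7) / [(1×1.60×10^-19)(0.0298)] = 5.40×10^-3 m.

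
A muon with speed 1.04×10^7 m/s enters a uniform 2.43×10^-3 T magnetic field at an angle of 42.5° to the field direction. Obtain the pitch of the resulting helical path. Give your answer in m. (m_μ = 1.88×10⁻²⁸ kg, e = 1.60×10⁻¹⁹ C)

The velocity component along B is v∥ = v cos42.5° = 7.67×10^6 m/s.
The cyclotron period T = 2πm/(qB) = 3.04×10^-6 s is set by m, q, B alone.
Pitch = v∥·T = (7.67×10^6)(3.04×10^-6) = 23.3 m.

pitch ≈ 23.3 m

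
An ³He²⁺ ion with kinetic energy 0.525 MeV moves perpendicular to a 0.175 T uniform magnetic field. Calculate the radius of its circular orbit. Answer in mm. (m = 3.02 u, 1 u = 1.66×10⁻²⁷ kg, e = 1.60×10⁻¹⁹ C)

r ≈ 518 mm

Convert the energy: K = 0.525 MeV = 8.40×10^-14 J.
v = √(2K/m) = √(2·8.40×10^-14/5.01×10^-27) = 5.79×10^6 m/s.
r = mv/(qB) = (5.01×10^-27)(5.79×10^6) / [(2×1.60×10^-19)(0.175)] = 0.518 m.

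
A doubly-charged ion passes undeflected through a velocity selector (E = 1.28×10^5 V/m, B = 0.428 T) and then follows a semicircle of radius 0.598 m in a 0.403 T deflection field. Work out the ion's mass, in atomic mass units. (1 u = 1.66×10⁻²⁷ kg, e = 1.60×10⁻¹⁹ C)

m ≈ 155 u

v = E/B₁ = 2.99×10^5 m/s.
From r = mv/(qB₂), m = qB₂r/v = (2×1.60×10^-19)(0.403)(0.598) / (2.99×10^5) = 2.58×10^-25 kg.
In atomic mass units: m = 2.58×10^-25 / 1.66×10^-27 = 155 u.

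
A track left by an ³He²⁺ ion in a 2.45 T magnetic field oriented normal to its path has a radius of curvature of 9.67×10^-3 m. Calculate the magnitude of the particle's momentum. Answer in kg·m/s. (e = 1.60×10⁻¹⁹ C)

p ≈ 7.58×10^-21 kg·m/s

Since qvB = mv²/r, the momentum p = mv = qBr.
p = (2×1.60×10^-19)(2.45)(9.67×10^-3) = 7.58×10^-21 kg·m/s.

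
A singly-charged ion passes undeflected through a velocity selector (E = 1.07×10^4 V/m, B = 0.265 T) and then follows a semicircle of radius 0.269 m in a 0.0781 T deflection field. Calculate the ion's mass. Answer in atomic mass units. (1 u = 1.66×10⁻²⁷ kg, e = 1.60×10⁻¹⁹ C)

m ≈ 50.2 u

v = E/B₁ = 4.04×10^4 m/s.
From r = mv/(qB₂), m = qB₂r/v = (1×1.60×10^-19)(0.0781)(0.269) / (4.04×10^4) = 8.33×10^-26 kg.
In atomic mass units: m = 8.33×10^-26 / 1.66×10^-27 = 50.2 u.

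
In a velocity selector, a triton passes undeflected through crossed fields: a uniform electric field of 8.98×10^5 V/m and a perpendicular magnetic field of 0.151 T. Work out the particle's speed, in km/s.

v ≈ 5950 km/s

For zero net force, qE = qvB, so v = E/B.
v = (8.98×10^5) / (0.151) = 5.95×10^6 m/s.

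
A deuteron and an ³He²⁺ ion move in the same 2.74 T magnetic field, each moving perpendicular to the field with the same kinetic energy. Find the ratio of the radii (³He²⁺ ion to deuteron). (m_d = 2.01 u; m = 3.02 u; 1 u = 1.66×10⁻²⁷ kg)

r = √(2mK)/(qB) ⇒ at equal K, r ∝ √m/q.
r_{³He²⁺ ion}/r_{deuteron} = 0.613.

ratio ≈ 0.613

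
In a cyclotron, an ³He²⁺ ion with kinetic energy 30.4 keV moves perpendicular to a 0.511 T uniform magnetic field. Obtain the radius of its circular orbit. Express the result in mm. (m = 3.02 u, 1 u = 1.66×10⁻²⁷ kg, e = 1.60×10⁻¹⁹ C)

r ≈ 42.7 mm

Convert the energy: K = 30.4 keV = 4.86×10^-15 J.
v = √(2K/m) = √(2·4.86×10^-15/5.01×10^-27) = 1.39×10^6 m/s.
r = mv/(qB) = (5.01×10^-27)(1.39×10^6) / [(2×1.60×10^-19)(0.511)] = 0.0427 m.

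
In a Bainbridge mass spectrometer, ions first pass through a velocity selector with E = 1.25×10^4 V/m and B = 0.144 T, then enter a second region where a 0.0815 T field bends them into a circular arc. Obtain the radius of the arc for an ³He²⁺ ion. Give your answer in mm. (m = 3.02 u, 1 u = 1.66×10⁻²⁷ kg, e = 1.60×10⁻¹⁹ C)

The selector passes v = E/B = 1.25×10^4/0.144 = 8.68×10^4 m/s.
In the deflection region, r = mv/(qB₂) = (5.01×10^-27)(8.68×10^4) / [(2×1.60×10^-19)(0.0815)] = 0.0167 m.

r ≈ 16.7 mm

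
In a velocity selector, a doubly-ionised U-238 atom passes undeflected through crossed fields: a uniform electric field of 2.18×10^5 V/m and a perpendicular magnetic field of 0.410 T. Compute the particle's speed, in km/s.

v ≈ 532 km/s

For zero net force, qE = qvB, so v = E/B.
v = (2.18×10^5) / (0.410) = 5.32×10^5 m/s.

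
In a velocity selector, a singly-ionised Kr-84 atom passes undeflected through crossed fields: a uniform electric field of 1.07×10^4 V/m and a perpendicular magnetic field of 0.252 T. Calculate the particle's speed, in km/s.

For zero net force, qE = qvB, so v = E/B.
v = (1.07×10^4) / (0.252) = 4.25×10^4 m/s.

v ≈ 42.5 km/s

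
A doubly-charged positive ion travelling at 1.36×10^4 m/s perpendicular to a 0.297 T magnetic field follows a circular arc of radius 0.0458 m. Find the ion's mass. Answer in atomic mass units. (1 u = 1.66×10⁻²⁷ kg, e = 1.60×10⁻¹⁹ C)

m ≈ 193 u

qvB = mv²/r ⇒ m = qBr/v.
m = (2×1.60×10^-19)(0.297)(0.0458) / (1.36×10^4) = 3.20×10^-25 kg = 193 u.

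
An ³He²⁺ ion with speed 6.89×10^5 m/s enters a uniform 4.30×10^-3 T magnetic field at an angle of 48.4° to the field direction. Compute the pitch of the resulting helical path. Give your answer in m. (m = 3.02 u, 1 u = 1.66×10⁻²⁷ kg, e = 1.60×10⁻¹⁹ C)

The velocity component along B is v∥ = v cos48.4° = 4.57×10^5 m/s.
The cyclotron period T = 2πm/(qB) = 2.29×10^-5 s is set by m, q, B alone.
Pitch = v∥·T = (4.57×10^5)(2.29×10^-5) = 10.5 m.

pitch ≈ 10.5 m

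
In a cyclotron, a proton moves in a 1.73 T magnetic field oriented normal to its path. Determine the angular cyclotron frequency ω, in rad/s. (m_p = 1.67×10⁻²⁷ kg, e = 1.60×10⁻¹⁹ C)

ω ≈ 1.66×10^8 rad/s

ω = qB/m = (1×1.60×10^-19)(1.73) / (1.67×10^-27) = 1.66×10^8 rad/s.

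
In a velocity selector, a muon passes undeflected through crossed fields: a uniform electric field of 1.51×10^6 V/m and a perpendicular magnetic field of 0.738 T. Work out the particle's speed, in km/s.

v ≈ 2050 km/s

For zero net force, qE = qvB, so v = E/B.
v = (1.51×10^6) / (0.738) = 2.05×10^6 m/s.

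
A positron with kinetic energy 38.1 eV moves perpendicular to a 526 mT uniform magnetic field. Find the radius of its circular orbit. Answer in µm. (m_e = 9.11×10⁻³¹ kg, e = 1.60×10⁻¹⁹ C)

Convert the energy: K = 38.1 eV = 6.10×10^-18 J.
v = √(2K/m) = √(2·6.10×10^-18/9.11×10^-31) = 3.66×10^6 m/s.
r = mv/(qB) = (9.11×10^-31)(3.66×10^6) / [(1×1.60×10^-19)(0.526)] = 3.96×10^-5 m.

r ≈ 39.6 µm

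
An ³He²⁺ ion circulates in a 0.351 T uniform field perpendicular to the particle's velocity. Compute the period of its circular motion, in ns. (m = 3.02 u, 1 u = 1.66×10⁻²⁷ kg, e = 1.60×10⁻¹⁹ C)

T ≈ 280 ns

The cyclotron period is independent of speed: T = 2πm/(qB).
T = 2π(5.01×10^-27) / [(2×1.60×10^-19)(0.351)] = 2.80×10^-7 s.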